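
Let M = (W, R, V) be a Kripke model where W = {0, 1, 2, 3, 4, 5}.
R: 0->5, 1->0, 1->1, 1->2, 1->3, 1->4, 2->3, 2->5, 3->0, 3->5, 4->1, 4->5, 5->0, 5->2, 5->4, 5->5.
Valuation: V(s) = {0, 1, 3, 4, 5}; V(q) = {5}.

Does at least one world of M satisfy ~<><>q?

No

Let φ = ~<><>q. Evaluate φ at each world:
  0 (successors {5}): φ is false.
  1 (successors {0, 1, 2, 3, 4}): φ is false.
  2 (successors {3, 5}): φ is false.
  3 (successors {0, 5}): φ is false.
  4 (successors {1, 5}): φ is false.
  5 (successors {0, 2, 4, 5}): φ is false.
For instance, at 5:
  At 5: <><>q is true, so ~<><>q is false.
    At 5: <><>q requires <>q at some successor in {0, 2, 4, 5}.
      <>q holds at 0, so <><>q is true at 5.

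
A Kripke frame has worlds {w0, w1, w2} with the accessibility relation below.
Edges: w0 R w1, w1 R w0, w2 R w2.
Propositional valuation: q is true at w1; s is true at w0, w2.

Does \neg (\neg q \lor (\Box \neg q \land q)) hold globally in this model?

No

Let φ = \neg (\neg q \lor (\Box \neg q \land q)). Evaluate φ at each world:
  w0 (successors {w1}): φ is false.
  w1 (successors {w0}): φ is false.
  w2 (successors {w2}): φ is false.
Detail at w0 (counterexample):
  At w0: \neg q \lor (\Box \neg q \land q) is true, so \neg (\neg q \lor (\Box \neg q \land q)) is false.
    At w0: \neg q is true, \Box \neg q \land q is false, so \neg q \lor (\Box \neg q \land q) is true.
      At w0: \Box \neg q is false, q is false, so \Box \neg q \land q is false.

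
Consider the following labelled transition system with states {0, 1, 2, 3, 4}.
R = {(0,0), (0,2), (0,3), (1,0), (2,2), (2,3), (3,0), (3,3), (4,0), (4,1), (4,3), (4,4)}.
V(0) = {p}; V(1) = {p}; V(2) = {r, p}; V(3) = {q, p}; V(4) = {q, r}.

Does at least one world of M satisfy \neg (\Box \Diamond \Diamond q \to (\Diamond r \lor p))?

No

Recall that \Box ψ holds at a world iff ψ holds at every accessible world, and \Diamond ψ holds iff ψ holds at some accessible world.
Let φ = \neg (\Box \Diamond \Diamond q \to (\Diamond r \lor p)). Evaluate φ at each world:
  0 (successors {0, 2, 3}): φ is false.
  1 (successors {0}): φ is false.
  2 (successors {2, 3}): φ is false.
  3 (successors {0, 3}): φ is false.
  4 (successors {0, 1, 3, 4}): φ is false.
For instance, at 0:
  At 0: \Box \Diamond \Diamond q \to (\Diamond r \lor p) is true, so \neg (\Box \Diamond \Diamond q \to (\Diamond r \lor p)) is false.
    At 0: \Box \Diamond \Diamond q is true, \Diamond r \lor p is true, so \Box \Diamond \Diamond q \to (\Diamond r \lor p) is true.
      At 0: \Box \Diamond \Diamond q requires \Diamond \Diamond q at every successor {0, 2, 3}.
        At 0: \Diamond \Diamond q is true.
        At 2: \Diamond \Diamond q is true.
        At 3: \Diamond \Diamond q is true.
      So \Box \Diamond \Diamond q is true at 0.
      At 0: \Diamond r is true, p is true, so \Diamond r \lor p is true.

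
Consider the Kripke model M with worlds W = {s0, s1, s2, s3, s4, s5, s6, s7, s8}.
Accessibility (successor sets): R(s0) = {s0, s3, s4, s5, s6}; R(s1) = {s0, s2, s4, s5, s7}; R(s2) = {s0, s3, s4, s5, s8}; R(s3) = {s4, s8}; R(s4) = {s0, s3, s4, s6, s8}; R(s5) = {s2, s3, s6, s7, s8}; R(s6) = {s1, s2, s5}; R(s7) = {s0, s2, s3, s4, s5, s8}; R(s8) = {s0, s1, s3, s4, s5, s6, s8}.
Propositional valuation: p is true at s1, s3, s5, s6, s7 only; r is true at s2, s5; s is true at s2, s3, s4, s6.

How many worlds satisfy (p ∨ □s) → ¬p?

4

Let φ = (p ∨ □s) → ¬p. Evaluate φ at each world:
  s0 (successors {s0, s3, s4, s5, s6}): φ is true.
  s1 (successors {s0, s2, s4, s5, s7}): φ is false.
  s2 (successors {s0, s3, s4, s5, s8}): φ is true.
  s3 (successors {s4, s8}): φ is false.
  s4 (successors {s0, s3, s4, s6, s8}): φ is true.
  s5 (successors {s2, s3, s6, s7, s8}): φ is false.
  s6 (successors {s1, s2, s5}): φ is false.
  s7 (successors {s0, s2, s3, s4, s5, s8}): φ is false.
  s8 (successors {s0, s1, s3, s4, s5, s6, s8}): φ is true.
For instance, at s4:
  At s4: p ∨ □s is false, ¬p is true, so (p ∨ □s) → ¬p is true.
    At s4: p is false, □s is false, so p ∨ □s is false.
      At s4: □s requires s at every successor {s0, s3, s4, s6, s8}.
        s fails at s0, so □s is false at s4.
Satisfying worlds: {s0, s2, s4, s8}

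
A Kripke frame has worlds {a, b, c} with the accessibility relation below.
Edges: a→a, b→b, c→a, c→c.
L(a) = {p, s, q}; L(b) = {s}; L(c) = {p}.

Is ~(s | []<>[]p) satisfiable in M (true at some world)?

No

Let φ = ~(s | []<>[]p). Evaluate φ at each world:
  a (successors {a}): φ is false.
  b (successors {b}): φ is false.
  c (successors {a, c}): φ is false.
For instance, at b:
  At b: s | []<>[]p is true, so ~(s | []<>[]p) is false.
    At b: s is true, []<>[]p is false, so s | []<>[]p is true.
      At b: []<>[]p requires <>[]p at every successor {b}.
        <>[]p fails at b, so []<>[]p is false at b.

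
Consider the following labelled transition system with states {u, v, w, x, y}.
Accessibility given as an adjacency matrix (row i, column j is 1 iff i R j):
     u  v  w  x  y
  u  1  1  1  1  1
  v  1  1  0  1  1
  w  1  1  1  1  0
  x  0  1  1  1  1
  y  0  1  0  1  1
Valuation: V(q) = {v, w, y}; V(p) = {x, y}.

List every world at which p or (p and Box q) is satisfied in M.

x, y

Let φ = p or (p and Box q). Evaluate φ at each world:
  u (successors {u, v, w, x, y}): φ is false.
  v (successors {u, v, x, y}): φ is false.
  w (successors {u, v, w, x}): φ is false.
  x (successors {v, w, x, y}): φ is true.
  y (successors {v, x, y}): φ is true.
For instance, at y:
  At y: p is true, p and Box q is false, so p or (p and Box q) is true.
    At y: p is true, Box q is false, so p and Box q is false.
      At y: Box q requires q at every successor {v, x, y}.
        q fails at x, so Box q is false at y.
Satisfying worlds: {x, y}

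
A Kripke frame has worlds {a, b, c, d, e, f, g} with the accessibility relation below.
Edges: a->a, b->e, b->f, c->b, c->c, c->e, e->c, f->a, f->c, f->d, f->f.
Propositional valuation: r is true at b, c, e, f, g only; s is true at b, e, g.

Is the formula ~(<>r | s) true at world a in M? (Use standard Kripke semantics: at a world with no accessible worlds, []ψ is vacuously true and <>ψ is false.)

Yes

At a: <>r | s is false, so ~(<>r | s) is true.
  At a: <>r is false, s is false, so <>r | s is false.
    At a: <>r requires r at some successor in {a}.
      At a: r is false.
    So <>r is false at a.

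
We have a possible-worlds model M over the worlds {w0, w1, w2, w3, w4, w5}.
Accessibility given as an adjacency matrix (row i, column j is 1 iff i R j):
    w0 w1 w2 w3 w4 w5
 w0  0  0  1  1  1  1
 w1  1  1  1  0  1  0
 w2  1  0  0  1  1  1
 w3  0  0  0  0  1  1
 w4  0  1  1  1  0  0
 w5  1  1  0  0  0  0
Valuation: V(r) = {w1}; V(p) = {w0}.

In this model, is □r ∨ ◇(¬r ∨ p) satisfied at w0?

Yes

At w0: □r is false, ◇(¬r ∨ p) is true, so □r ∨ ◇(¬r ∨ p) is true.
  At w0: □r requires r at every successor {w2, w3, w4, w5}.
    r fails at w2, so □r is false at w0.
  At w0: ◇(¬r ∨ p) requires ¬r ∨ p at some successor in {w2, w3, w4, w5}.
    ¬r ∨ p holds at w2, so ◇(¬r ∨ p) is true at w0.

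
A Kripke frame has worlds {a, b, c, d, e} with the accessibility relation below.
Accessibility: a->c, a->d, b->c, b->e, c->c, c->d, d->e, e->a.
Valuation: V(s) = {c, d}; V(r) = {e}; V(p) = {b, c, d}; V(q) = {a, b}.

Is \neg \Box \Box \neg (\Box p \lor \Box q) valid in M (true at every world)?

Let φ = \neg \Box \Box \neg (\Box p \lor \Box q). Evaluate φ at each world:
  a (successors {c, d}): φ is true.
  b (successors {c, e}): φ is true.
  c (successors {c, d}): φ is true.
  d (successors {e}): φ is true.
  e (successors {a}): φ is true.
For instance, at e:
  At e: \Box \Box \neg (\Box p \lor \Box q) is false, so \neg \Box \Box \neg (\Box p \lor \Box q) is true.
    At e: \Box \Box \neg (\Box p \lor \Box q) requires \Box \neg (\Box p \lor \Box q) at every successor {a}.
      \Box \neg (\Box p \lor \Box q) fails at a, so \Box \Box \neg (\Box p \lor \Box q) is false at e.

Yes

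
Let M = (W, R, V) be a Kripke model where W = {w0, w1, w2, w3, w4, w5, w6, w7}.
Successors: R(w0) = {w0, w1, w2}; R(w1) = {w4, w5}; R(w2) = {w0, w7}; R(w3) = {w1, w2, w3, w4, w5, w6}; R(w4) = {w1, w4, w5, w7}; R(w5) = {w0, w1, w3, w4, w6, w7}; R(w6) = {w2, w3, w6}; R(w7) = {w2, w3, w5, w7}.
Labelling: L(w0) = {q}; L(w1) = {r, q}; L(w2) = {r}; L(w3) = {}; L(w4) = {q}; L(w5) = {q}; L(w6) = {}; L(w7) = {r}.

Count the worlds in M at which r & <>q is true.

3

Let φ = r & <>q. Evaluate φ at each world:
  w0 (successors {w0, w1, w2}): φ is false.
  w1 (successors {w4, w5}): φ is true.
  w2 (successors {w0, w7}): φ is true.
  w3 (successors {w1, w2, w3, w4, w5, w6}): φ is false.
  w4 (successors {w1, w4, w5, w7}): φ is false.
  w5 (successors {w0, w1, w3, w4, w6, w7}): φ is false.
  w6 (successors {w2, w3, w6}): φ is false.
  w7 (successors {w2, w3, w5, w7}): φ is true.
For instance, at w3:
  At w3: r is false, <>q is true, so r & <>q is false.
    At w3: <>q requires q at some successor in {w1, w2, w3, w4, w5, w6}.
      q holds at w1, so <>q is true at w3.
Satisfying worlds: {w1, w2, w7}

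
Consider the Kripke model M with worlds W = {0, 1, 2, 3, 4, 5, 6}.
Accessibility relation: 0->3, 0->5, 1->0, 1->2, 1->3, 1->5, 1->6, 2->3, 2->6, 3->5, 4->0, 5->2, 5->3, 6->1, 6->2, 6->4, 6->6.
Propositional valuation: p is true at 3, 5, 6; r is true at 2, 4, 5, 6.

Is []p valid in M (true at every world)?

Let φ = []p. Evaluate φ at each world:
  0 (successors {3, 5}): φ is true.
  1 (successors {0, 2, 3, 5, 6}): φ is false.
  2 (successors {3, 6}): φ is true.
  3 (successors {5}): φ is true.
  4 (successors {0}): φ is false.
  5 (successors {2, 3}): φ is false.
  6 (successors {1, 2, 4, 6}): φ is false.
Detail at 1 (counterexample):
  At 1: []p requires p at every successor {0, 2, 3, 5, 6}.
    p fails at 0, so []p is false at 1.

No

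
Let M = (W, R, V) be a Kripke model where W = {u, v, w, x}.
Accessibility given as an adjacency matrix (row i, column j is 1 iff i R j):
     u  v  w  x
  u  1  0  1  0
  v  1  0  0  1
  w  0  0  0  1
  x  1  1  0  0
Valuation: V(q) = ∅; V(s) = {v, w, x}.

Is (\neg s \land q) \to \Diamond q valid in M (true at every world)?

Let φ = (\neg s \land q) \to \Diamond q. Evaluate φ at each world:
  u (successors {u, w}): φ is true.
  v (successors {u, x}): φ is true.
  w (successors {x}): φ is true.
  x (successors {u, v}): φ is true.
For instance, at u:
  At u: \neg s \land q is false, \Diamond q is false, so (\neg s \land q) \to \Diamond q is true.
    At u: \Diamond q requires q at some successor in {u, w}.
      At u: q is false.
      At w: q is false.
    So \Diamond q is false at u.

Yes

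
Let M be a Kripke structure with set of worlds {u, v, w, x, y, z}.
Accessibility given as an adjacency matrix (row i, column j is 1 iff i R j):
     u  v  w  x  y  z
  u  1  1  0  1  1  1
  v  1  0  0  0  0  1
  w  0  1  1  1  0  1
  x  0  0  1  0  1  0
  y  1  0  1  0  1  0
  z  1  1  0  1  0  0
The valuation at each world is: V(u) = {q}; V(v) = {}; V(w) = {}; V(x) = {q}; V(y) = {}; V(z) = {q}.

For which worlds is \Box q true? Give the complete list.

v

Recall that \Box ψ holds at a world iff ψ holds at every accessible world, and \Diamond ψ holds iff ψ holds at some accessible world.
Let φ = \Box q. Evaluate φ at each world:
  u (successors {u, v, x, y, z}): φ is false.
  v (successors {u, z}): φ is true.
  w (successors {v, w, x, z}): φ is false.
  x (successors {w, y}): φ is false.
  y (successors {u, w, y}): φ is false.
  z (successors {u, v, x}): φ is false.
For instance, at x:
  At x: \Box q requires q at every successor {w, y}.
    q fails at w, so \Box q is false at x.
Satisfying worlds: {v}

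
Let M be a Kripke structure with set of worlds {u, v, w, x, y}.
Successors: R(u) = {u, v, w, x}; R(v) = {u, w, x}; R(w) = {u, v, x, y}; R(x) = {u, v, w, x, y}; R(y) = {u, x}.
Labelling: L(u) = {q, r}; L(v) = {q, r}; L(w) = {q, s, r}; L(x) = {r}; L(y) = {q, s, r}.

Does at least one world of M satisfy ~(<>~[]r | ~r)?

Yes

Let φ = ~(<>~[]r | ~r). Evaluate φ at each world:
  u (successors {u, v, w, x}): φ is true.
  v (successors {u, w, x}): φ is true.
  w (successors {u, v, x, y}): φ is true.
  x (successors {u, v, w, x, y}): φ is true.
  y (successors {u, x}): φ is true.
Detail at u (witness):
  At u: <>~[]r | ~r is false, so ~(<>~[]r | ~r) is true.
    At u: <>~[]r is false, ~r is false, so <>~[]r | ~r is false.
      At u: <>~[]r requires ~[]r at some successor in {u, v, w, x}.
        At u: ~[]r is false.
        At v: ~[]r is false.
        At w: ~[]r is false.
        At x: ~[]r is false.
      So <>~[]r is false at u.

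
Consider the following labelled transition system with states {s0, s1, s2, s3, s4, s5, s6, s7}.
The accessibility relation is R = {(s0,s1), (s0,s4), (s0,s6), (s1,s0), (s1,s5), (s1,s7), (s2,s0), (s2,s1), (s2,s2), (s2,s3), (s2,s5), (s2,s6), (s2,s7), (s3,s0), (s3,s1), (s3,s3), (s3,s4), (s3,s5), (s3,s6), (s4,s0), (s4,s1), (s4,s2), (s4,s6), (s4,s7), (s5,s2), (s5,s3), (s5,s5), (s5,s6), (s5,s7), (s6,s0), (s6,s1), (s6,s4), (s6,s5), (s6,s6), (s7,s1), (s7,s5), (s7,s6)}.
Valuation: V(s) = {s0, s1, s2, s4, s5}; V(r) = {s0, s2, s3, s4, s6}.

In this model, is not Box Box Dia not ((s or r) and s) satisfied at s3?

No

At s3: Box Box Dia not ((s or r) and s) is true, so not Box Box Dia not ((s or r) and s) is false.
  At s3: Box Box Dia not ((s or r) and s) requires Box Dia not ((s or r) and s) at every successor {s0, s1, s3, s4, s5, s6}.
    At s0: Box Dia not ((s or r) and s) is true.
    At s1: Box Dia not ((s or r) and s) is true.
    At s3: Box Dia not ((s or r) and s) is true.
    At s4: Box Dia not ((s or r) and s) is true.
    At s5: Box Dia not ((s or r) and s) is true.
    At s6: Box Dia not ((s or r) and s) is true.
  So Box Box Dia not ((s or r) and s) is true at s3.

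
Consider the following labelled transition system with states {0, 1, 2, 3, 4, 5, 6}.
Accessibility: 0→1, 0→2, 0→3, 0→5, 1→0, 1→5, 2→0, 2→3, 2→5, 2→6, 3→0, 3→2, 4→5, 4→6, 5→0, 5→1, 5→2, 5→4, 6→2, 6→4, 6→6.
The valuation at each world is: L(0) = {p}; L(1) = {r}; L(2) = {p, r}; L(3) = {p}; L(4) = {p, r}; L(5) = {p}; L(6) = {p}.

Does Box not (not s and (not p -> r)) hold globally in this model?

No

Let φ = Box not (not s and (not p -> r)). Evaluate φ at each world:
  0 (successors {1, 2, 3, 5}): φ is false.
  1 (successors {0, 5}): φ is false.
  2 (successors {0, 3, 5, 6}): φ is false.
  3 (successors {0, 2}): φ is false.
  4 (successors {5, 6}): φ is false.
  5 (successors {0, 1, 2, 4}): φ is false.
  6 (successors {2, 4, 6}): φ is false.
Detail at 0 (counterexample):
  At 0: Box not (not s and (not p -> r)) requires not (not s and (not p -> r)) at every successor {1, 2, 3, 5}.
    not (not s and (not p -> r)) fails at 1, so Box not (not s and (not p -> r)) is false at 0.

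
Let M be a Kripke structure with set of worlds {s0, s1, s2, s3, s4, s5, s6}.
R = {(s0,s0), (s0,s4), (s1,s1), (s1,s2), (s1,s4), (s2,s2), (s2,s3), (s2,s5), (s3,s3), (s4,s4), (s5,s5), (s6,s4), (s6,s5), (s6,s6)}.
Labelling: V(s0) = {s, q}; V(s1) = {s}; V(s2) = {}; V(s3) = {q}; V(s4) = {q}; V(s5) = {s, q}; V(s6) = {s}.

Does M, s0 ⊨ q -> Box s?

No

Recall that Box ψ holds at a world iff ψ holds at every accessible world, and Dia ψ holds iff ψ holds at some accessible world.
At s0: q is true, Box s is false, so q -> Box s is false.
  At s0: Box s requires s at every successor {s0, s4}.
    s fails at s4, so Box s is false at s0.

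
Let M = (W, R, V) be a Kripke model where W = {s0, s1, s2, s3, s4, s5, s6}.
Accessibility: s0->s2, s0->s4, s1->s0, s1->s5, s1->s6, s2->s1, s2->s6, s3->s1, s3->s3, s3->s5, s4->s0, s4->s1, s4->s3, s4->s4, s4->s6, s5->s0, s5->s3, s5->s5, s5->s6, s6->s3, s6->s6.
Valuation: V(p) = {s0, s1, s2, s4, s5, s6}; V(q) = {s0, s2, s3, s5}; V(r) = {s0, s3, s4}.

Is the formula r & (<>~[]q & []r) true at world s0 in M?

At s0: r is true, <>~[]q & []r is false, so r & (<>~[]q & []r) is false.
  At s0: <>~[]q is true, []r is false, so <>~[]q & []r is false.
    At s0: <>~[]q requires ~[]q at some successor in {s2, s4}.
      ~[]q holds at s2, so <>~[]q is true at s0.
    At s0: []r requires r at every successor {s2, s4}.
      r fails at s2, so []r is false at s0.

No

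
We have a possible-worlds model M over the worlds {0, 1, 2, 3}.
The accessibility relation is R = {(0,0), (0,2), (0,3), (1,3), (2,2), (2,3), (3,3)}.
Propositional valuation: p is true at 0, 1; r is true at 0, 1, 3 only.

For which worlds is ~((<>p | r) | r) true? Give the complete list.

Let φ = ~((<>p | r) | r). Evaluate φ at each world:
  0 (successors {0, 2, 3}): φ is false.
  1 (successors {3}): φ is false.
  2 (successors {2, 3}): φ is true.
  3 (successors {3}): φ is false.
For instance, at 0:
  At 0: (<>p | r) | r is true, so ~((<>p | r) | r) is false.
    At 0: <>p | r is true, r is true, so (<>p | r) | r is true.
      At 0: <>p is true, r is true, so <>p | r is true.
Satisfying worlds: {2}

2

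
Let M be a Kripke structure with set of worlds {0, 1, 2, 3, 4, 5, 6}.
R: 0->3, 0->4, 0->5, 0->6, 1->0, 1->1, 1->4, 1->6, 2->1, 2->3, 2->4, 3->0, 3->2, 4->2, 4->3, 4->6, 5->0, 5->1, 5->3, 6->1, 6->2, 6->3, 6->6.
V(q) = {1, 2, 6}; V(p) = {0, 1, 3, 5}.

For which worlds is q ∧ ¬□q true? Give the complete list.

Recall that □ψ holds at a world iff ψ holds at every accessible world, and ◇ψ holds iff ψ holds at some accessible world.
Let φ = q ∧ ¬□q. Evaluate φ at each world:
  0 (successors {3, 4, 5, 6}): φ is false.
  1 (successors {0, 1, 4, 6}): φ is true.
  2 (successors {1, 3, 4}): φ is true.
  3 (successors {0, 2}): φ is false.
  4 (successors {2, 3, 6}): φ is false.
  5 (successors {0, 1, 3}): φ is false.
  6 (successors {1, 2, 3, 6}): φ is true.
For instance, at 3:
  At 3: q is false, ¬□q is true, so q ∧ ¬□q is false.
    At 3: □q is false, so ¬□q is true.
      At 3: □q requires q at every successor {0, 2}.
        q fails at 0, so □q is false at 3.
Satisfying worlds: {1, 2, 6}

1, 2, 6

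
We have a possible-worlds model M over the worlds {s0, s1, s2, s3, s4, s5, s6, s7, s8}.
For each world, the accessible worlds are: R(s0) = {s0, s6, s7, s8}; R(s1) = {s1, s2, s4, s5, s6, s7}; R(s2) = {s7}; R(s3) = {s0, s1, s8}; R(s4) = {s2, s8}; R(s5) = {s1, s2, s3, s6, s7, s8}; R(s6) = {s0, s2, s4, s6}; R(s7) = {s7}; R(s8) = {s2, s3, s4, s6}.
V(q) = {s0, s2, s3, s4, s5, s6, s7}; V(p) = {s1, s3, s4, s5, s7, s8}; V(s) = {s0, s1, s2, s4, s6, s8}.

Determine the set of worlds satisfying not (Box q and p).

s0, s1, s2, s3, s4, s5, s6

Let φ = not (Box q and p). Evaluate φ at each world:
  s0 (successors {s0, s6, s7, s8}): φ is true.
  s1 (successors {s1, s2, s4, s5, s6, s7}): φ is true.
  s2 (successors {s7}): φ is true.
  s3 (successors {s0, s1, s8}): φ is true.
  s4 (successors {s2, s8}): φ is true.
  s5 (successors {s1, s2, s3, s6, s7, s8}): φ is true.
  s6 (successors {s0, s2, s4, s6}): φ is true.
  s7 (successors {s7}): φ is false.
  s8 (successors {s2, s3, s4, s6}): φ is false.
For instance, at s4:
  At s4: Box q and p is false, so not (Box q and p) is true.
    At s4: Box q is false, p is true, so Box q and p is false.
      At s4: Box q requires q at every successor {s2, s8}.
        q fails at s8, so Box q is false at s4.
Satisfying worlds: {s0, s1, s2, s3, s4, s5, s6}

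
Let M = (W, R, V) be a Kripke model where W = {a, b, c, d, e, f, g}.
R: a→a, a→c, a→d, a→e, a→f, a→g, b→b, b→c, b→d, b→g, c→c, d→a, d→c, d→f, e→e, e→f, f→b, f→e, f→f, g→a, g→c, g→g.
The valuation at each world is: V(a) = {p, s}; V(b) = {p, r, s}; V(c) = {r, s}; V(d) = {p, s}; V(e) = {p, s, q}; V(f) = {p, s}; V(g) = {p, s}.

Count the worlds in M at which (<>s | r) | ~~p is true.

7

Recall that <>ψ holds at a world iff ψ holds at some accessible world.
Let φ = (<>s | r) | ~~p. Evaluate φ at each world:
  a (successors {a, c, d, e, f, g}): φ is true.
  b (successors {b, c, d, g}): φ is true.
  c (successors {c}): φ is true.
  d (successors {a, c, f}): φ is true.
  e (successors {e, f}): φ is true.
  f (successors {b, e, f}): φ is true.
  g (successors {a, c, g}): φ is true.
For instance, at a:
  At a: <>s | r is true, ~~p is true, so (<>s | r) | ~~p is true.
    At a: <>s is true, r is false, so <>s | r is true.
      At a: <>s requires s at some successor in {a, c, d, e, f, g}.
        s holds at a, so <>s is true at a.
Satisfying worlds: {a, b, c, d, e, f, g}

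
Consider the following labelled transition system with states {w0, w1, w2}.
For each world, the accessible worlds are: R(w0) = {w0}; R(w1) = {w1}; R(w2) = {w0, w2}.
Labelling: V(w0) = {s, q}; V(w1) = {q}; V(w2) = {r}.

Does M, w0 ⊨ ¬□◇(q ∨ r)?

Recall that □ψ holds at a world iff ψ holds at every accessible world, and ◇ψ holds iff ψ holds at some accessible world.
At w0: □◇(q ∨ r) is true, so ¬□◇(q ∨ r) is false.
  At w0: □◇(q ∨ r) requires ◇(q ∨ r) at every successor {w0}.
      At w0: ◇(q ∨ r) requires q ∨ r at some successor in {w0}.
        q ∨ r holds at w0, so ◇(q ∨ r) is true at w0.
  So □◇(q ∨ r) is true at w0.

No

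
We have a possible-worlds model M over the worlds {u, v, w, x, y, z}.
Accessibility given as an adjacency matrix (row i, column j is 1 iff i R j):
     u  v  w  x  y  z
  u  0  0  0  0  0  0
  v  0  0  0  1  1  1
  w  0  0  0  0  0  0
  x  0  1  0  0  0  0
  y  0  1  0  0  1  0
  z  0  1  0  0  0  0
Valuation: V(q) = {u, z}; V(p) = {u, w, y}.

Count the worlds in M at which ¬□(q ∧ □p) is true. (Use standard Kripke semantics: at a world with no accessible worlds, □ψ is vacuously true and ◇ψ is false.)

4

Recall that □ψ holds at a world iff ψ holds at every accessible world, and ◇ψ holds iff ψ holds at some accessible world.
Let φ = ¬□(q ∧ □p). Evaluate φ at each world:
  u (successors ∅): φ is false.
  v (successors {x, y, z}): φ is true.
  w (successors ∅): φ is false.
  x (successors {v}): φ is true.
  y (successors {v, y}): φ is true.
  z (successors {v}): φ is true.
For instance, at z:
  At z: □(q ∧ □p) is false, so ¬□(q ∧ □p) is true.
    At z: □(q ∧ □p) requires q ∧ □p at every successor {v}.
      q ∧ □p fails at v, so □(q ∧ □p) is false at z.
Satisfying worlds: {v, x, y, z}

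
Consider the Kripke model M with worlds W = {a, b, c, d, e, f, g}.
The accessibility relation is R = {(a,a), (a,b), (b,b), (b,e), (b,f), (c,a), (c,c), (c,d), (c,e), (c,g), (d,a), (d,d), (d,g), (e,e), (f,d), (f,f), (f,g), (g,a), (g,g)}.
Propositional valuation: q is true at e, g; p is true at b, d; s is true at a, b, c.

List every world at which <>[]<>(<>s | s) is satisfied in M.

a, b, c, d, f, g

Recall that []ψ holds at a world iff ψ holds at every accessible world, and <>ψ holds iff ψ holds at some accessible world.
Let φ = <>[]<>(<>s | s). Evaluate φ at each world:
  a (successors {a, b}): φ is true.
  b (successors {b, e, f}): φ is true.
  c (successors {a, c, d, e, g}): φ is true.
  d (successors {a, d, g}): φ is true.
  e (successors {e}): φ is false.
  f (successors {d, f, g}): φ is true.
  g (successors {a, g}): φ is true.
For instance, at a:
  At a: <>[]<>(<>s | s) requires []<>(<>s | s) at some successor in {a, b}.
    []<>(<>s | s) holds at a, so <>[]<>(<>s | s) is true at a.
      At a: []<>(<>s | s) requires <>(<>s | s) at every successor {a, b}.
        At a: <>(<>s | s) is true.
        At b: <>(<>s | s) is true.
      So []<>(<>s | s) is true at a.
Satisfying worlds: {a, b, c, d, f, g}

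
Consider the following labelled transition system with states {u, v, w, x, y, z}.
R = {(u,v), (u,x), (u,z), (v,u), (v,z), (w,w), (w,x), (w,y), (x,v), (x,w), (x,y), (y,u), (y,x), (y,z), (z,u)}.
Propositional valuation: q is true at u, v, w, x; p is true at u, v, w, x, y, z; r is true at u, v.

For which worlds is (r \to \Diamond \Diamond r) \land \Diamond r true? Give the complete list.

u, v, x, y, z

Let φ = (r \to \Diamond \Diamond r) \land \Diamond r. Evaluate φ at each world:
  u (successors {v, x, z}): φ is true.
  v (successors {u, z}): φ is true.
  w (successors {w, x, y}): φ is false.
  x (successors {v, w, y}): φ is true.
  y (successors {u, x, z}): φ is true.
  z (successors {u}): φ is true.
For instance, at w:
  At w: r \to \Diamond \Diamond r is true, \Diamond r is false, so (r \to \Diamond \Diamond r) \land \Diamond r is false.
    At w: r is false, \Diamond \Diamond r is true, so r \to \Diamond \Diamond r is true.
      At w: \Diamond \Diamond r requires \Diamond r at some successor in {w, x, y}.
        \Diamond r holds at x, so \Diamond \Diamond r is true at w.
    At w: \Diamond r requires r at some successor in {w, x, y}.
      At w: r is false.
      At x: r is false.
      At y: r is false.
    So \Diamond r is false at w.
Satisfying worlds: {u, v, x, y, z}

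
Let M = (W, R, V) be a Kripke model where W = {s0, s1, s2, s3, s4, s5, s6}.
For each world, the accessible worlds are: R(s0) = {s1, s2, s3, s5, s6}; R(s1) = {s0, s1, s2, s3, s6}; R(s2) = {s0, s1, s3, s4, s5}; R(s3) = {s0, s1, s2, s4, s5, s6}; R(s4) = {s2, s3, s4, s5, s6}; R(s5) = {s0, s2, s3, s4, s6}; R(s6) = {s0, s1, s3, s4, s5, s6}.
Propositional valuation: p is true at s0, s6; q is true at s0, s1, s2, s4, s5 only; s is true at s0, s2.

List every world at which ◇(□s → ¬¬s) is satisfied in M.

s0, s1, s2, s3, s4, s5, s6

Let φ = ◇(□s → ¬¬s). Evaluate φ at each world:
  s0 (successors {s1, s2, s3, s5, s6}): φ is true.
  s1 (successors {s0, s1, s2, s3, s6}): φ is true.
  s2 (successors {s0, s1, s3, s4, s5}): φ is true.
  s3 (successors {s0, s1, s2, s4, s5, s6}): φ is true.
  s4 (successors {s2, s3, s4, s5, s6}): φ is true.
  s5 (successors {s0, s2, s3, s4, s6}): φ is true.
  s6 (successors {s0, s1, s3, s4, s5, s6}): φ is true.
For instance, at s5:
  At s5: ◇(□s → ¬¬s) requires □s → ¬¬s at some successor in {s0, s2, s3, s4, s6}.
    □s → ¬¬s holds at s0, so ◇(□s → ¬¬s) is true at s5.
      At s0: □s is false, ¬¬s is true, so □s → ¬¬s is true.
Satisfying worlds: {s0, s1, s2, s3, s4, s5, s6}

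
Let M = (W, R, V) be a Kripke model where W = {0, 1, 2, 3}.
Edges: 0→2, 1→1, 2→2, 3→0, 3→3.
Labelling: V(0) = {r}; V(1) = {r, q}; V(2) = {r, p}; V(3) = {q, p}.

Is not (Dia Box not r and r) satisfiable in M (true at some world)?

Recall that Box ψ holds at a world iff ψ holds at every accessible world, and Dia ψ holds iff ψ holds at some accessible world.
Let φ = not (Dia Box not r and r). Evaluate φ at each world:
  0 (successors {2}): φ is true.
  1 (successors {1}): φ is true.
  2 (successors {2}): φ is true.
  3 (successors {0, 3}): φ is true.
Detail at 0 (witness):
  At 0: Dia Box not r and r is false, so not (Dia Box not r and r) is true.
    At 0: Dia Box not r is false, r is true, so Dia Box not r and r is false.
      At 0: Dia Box not r requires Box not r at some successor in {2}.
        At 2: Box not r is false.
      So Dia Box not r is false at 0.

Yes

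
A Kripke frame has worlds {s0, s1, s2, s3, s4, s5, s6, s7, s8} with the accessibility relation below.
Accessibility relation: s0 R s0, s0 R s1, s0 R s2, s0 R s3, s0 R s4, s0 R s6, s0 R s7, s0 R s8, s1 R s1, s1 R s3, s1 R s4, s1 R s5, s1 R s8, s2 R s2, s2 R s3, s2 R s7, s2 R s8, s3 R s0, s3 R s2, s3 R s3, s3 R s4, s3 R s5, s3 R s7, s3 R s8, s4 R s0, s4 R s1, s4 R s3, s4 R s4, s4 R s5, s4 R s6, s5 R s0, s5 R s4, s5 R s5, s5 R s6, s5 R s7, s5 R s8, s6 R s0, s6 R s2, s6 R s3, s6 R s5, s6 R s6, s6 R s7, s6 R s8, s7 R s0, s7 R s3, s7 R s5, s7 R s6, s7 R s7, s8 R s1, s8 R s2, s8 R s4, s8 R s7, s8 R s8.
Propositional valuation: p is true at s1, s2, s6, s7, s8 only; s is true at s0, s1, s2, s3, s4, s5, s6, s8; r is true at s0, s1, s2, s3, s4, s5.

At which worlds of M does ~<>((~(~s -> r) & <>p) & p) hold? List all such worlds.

s1, s4

Recall that <>ψ holds at a world iff ψ holds at some accessible world.
Let φ = ~<>((~(~s -> r) & <>p) & p). Evaluate φ at each world:
  s0 (successors {s0, s1, s2, s3, s4, s6, s7, s8}): φ is false.
  s1 (successors {s1, s3, s4, s5, s8}): φ is true.
  s2 (successors {s2, s3, s7, s8}): φ is false.
  s3 (successors {s0, s2, s3, s4, s5, s7, s8}): φ is false.
  s4 (successors {s0, s1, s3, s4, s5, s6}): φ is true.
  s5 (successors {s0, s4, s5, s6, s7, s8}): φ is false.
  s6 (successors {s0, s2, s3, s5, s6, s7, s8}): φ is false.
  s7 (successors {s0, s3, s5, s6, s7}): φ is false.
  s8 (successors {s1, s2, s4, s7, s8}): φ is false.
For instance, at s4:
  At s4: <>((~(~s -> r) & <>p) & p) is false, so ~<>((~(~s -> r) & <>p) & p) is true.
    At s4: <>((~(~s -> r) & <>p) & p) requires (~(~s -> r) & <>p) & p at some successor in {s0, s1, s3, s4, s5, s6}.
      At s0: (~(~s -> r) & <>p) & p is false.
      At s1: (~(~s -> r) & <>p) & p is false.
      At s3: (~(~s -> r) & <>p) & p is false.
      At s4: (~(~s -> r) & <>p) & p is false.
      At s5: (~(~s -> r) & <>p) & p is false.
      At s6: (~(~s -> r) & <>p) & p is false.
    So <>((~(~s -> r) & <>p) & p) is false at s4.
Satisfying worlds: {s1, s4}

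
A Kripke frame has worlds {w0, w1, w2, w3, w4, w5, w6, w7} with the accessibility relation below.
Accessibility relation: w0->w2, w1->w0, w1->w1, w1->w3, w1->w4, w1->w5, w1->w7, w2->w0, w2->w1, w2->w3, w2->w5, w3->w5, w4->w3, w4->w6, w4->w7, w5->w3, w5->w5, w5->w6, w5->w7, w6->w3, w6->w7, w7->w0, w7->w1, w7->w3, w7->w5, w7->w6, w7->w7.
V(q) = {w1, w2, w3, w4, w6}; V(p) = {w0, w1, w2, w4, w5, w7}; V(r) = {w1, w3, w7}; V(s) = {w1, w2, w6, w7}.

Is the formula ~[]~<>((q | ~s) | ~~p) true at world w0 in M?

Yes

At w0: []~<>((q | ~s) | ~~p) is false, so ~[]~<>((q | ~s) | ~~p) is true.
  At w0: []~<>((q | ~s) | ~~p) requires ~<>((q | ~s) | ~~p) at every successor {w2}.
    ~<>((q | ~s) | ~~p) fails at w2, so []~<>((q | ~s) | ~~p) is false at w0.
      At w2: <>((q | ~s) | ~~p) is true, so ~<>((q | ~s) | ~~p) is false.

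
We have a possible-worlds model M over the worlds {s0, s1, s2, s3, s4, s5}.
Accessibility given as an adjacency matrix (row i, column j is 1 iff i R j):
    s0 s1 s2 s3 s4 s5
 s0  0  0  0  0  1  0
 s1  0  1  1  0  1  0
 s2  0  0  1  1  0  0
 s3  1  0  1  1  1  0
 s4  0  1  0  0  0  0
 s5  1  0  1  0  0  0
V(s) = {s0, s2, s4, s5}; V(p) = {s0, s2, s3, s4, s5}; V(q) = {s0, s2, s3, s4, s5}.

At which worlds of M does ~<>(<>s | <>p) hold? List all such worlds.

s0

Let φ = ~<>(<>s | <>p). Evaluate φ at each world:
  s0 (successors {s4}): φ is true.
  s1 (successors {s1, s2, s4}): φ is false.
  s2 (successors {s2, s3}): φ is false.
  s3 (successors {s0, s2, s3, s4}): φ is false.
  s4 (successors {s1}): φ is false.
  s5 (successors {s0, s2}): φ is false.
For instance, at s3:
  At s3: <>(<>s | <>p) is true, so ~<>(<>s | <>p) is false.
    At s3: <>(<>s | <>p) requires <>s | <>p at some successor in {s0, s2, s3, s4}.
      <>s | <>p holds at s0, so <>(<>s | <>p) is true at s3.
Satisfying worlds: {s0}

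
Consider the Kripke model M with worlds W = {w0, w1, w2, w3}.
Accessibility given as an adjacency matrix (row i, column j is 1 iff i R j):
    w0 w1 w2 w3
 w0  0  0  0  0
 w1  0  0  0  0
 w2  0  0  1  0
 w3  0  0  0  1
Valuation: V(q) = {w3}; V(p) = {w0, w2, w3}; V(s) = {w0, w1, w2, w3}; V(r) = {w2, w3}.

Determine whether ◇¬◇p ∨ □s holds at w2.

At w2: ◇¬◇p is false, □s is true, so ◇¬◇p ∨ □s is true.
  At w2: ◇¬◇p requires ¬◇p at some successor in {w2}.
    At w2: ¬◇p is false.
  So ◇¬◇p is false at w2.
  At w2: □s requires s at every successor {w2}.
    At w2: s is true.
  So □s is true at w2.

Yes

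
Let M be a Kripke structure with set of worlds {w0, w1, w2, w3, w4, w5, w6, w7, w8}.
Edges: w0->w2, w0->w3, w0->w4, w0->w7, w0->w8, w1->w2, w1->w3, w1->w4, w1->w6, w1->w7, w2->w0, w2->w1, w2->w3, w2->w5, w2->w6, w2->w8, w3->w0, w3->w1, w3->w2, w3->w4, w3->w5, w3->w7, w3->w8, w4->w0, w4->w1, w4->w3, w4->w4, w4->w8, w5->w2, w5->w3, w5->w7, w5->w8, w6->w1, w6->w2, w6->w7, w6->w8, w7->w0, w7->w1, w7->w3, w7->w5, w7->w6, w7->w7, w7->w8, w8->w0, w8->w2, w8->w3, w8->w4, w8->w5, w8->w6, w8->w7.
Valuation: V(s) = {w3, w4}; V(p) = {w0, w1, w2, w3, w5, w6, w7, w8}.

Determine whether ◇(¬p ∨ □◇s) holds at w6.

No

Recall that □ψ holds at a world iff ψ holds at every accessible world, and ◇ψ holds iff ψ holds at some accessible world.
At w6: ◇(¬p ∨ □◇s) requires ¬p ∨ □◇s at some successor in {w1, w2, w7, w8}.
  At w1: ¬p ∨ □◇s is false.
  At w2: ¬p ∨ □◇s is false.
  At w7: ¬p ∨ □◇s is false.
  At w8: ¬p ∨ □◇s is false.
So ◇(¬p ∨ □◇s) is false at w6.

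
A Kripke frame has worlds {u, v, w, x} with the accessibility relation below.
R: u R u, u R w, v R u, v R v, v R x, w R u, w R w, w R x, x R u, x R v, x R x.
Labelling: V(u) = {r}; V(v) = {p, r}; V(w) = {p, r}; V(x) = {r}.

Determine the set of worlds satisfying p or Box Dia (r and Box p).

v, w

Let φ = p or Box Dia (r and Box p). Evaluate φ at each world:
  u (successors {u, w}): φ is false.
  v (successors {u, v, x}): φ is true.
  w (successors {u, w, x}): φ is true.
  x (successors {u, v, x}): φ is false.
For instance, at v:
  At v: p is true, Box Dia (r and Box p) is false, so p or Box Dia (r and Box p) is true.
    At v: Box Dia (r and Box p) requires Dia (r and Box p) at every successor {u, v, x}.
      Dia (r and Box p) fails at u, so Box Dia (r and Box p) is false at v.
Satisfying worlds: {v, w}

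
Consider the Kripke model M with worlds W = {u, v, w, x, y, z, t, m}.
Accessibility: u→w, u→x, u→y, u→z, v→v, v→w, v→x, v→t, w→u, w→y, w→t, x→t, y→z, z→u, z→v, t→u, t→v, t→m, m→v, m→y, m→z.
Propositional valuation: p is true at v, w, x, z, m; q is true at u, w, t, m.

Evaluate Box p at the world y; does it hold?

Recall that Box ψ holds at a world iff ψ holds at every accessible world, and Dia ψ holds iff ψ holds at some accessible world.
At y: Box p requires p at every successor {z}.
  At z: p is true.
So Box p is true at y.

Yes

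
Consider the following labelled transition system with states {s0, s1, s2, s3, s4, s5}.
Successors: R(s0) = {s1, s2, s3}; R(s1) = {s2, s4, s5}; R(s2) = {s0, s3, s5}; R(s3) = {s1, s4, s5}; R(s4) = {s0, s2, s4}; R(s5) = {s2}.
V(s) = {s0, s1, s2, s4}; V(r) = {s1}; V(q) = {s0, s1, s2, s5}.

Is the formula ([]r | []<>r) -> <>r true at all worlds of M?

Let φ = ([]r | []<>r) -> <>r. Evaluate φ at each world:
  s0 (successors {s1, s2, s3}): φ is true.
  s1 (successors {s2, s4, s5}): φ is true.
  s2 (successors {s0, s3, s5}): φ is true.
  s3 (successors {s1, s4, s5}): φ is true.
  s4 (successors {s0, s2, s4}): φ is true.
  s5 (successors {s2}): φ is true.
For instance, at s5:
  At s5: []r | []<>r is false, <>r is false, so ([]r | []<>r) -> <>r is true.
    At s5: []r is false, []<>r is false, so []r | []<>r is false.
      At s5: []r requires r at every successor {s2}.
        r fails at s2, so []r is false at s5.
      At s5: []<>r requires <>r at every successor {s2}.
        <>r fails at s2, so []<>r is false at s5.
    At s5: <>r requires r at some successor in {s2}.
      At s2: r is false.
    So <>r is false at s5.

Yes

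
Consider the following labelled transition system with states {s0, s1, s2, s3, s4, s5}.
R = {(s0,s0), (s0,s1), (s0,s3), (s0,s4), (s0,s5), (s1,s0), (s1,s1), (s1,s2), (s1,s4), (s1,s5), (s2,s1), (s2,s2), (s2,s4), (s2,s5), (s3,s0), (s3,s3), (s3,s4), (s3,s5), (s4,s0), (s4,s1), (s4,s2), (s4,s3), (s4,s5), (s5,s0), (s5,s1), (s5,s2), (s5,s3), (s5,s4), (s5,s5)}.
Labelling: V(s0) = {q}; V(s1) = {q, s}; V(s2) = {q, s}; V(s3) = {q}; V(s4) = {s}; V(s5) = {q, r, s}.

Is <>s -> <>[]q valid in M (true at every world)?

Let φ = <>s -> <>[]q. Evaluate φ at each world:
  s0 (successors {s0, s1, s3, s4, s5}): φ is true.
  s1 (successors {s0, s1, s2, s4, s5}): φ is true.
  s2 (successors {s1, s2, s4, s5}): φ is true.
  s3 (successors {s0, s3, s4, s5}): φ is true.
  s4 (successors {s0, s1, s2, s3, s5}): φ is false.
  s5 (successors {s0, s1, s2, s3, s4, s5}): φ is true.
Detail at s4 (counterexample):
  At s4: <>s is true, <>[]q is false, so <>s -> <>[]q is false.
    At s4: <>s requires s at some successor in {s0, s1, s2, s3, s5}.
      s holds at s1, so <>s is true at s4.
    At s4: <>[]q requires []q at some successor in {s0, s1, s2, s3, s5}.
      At s0: []q is false.
      At s1: []q is false.
      At s2: []q is false.
      At s3: []q is false.
      At s5: []q is false.
    So <>[]q is false at s4.

No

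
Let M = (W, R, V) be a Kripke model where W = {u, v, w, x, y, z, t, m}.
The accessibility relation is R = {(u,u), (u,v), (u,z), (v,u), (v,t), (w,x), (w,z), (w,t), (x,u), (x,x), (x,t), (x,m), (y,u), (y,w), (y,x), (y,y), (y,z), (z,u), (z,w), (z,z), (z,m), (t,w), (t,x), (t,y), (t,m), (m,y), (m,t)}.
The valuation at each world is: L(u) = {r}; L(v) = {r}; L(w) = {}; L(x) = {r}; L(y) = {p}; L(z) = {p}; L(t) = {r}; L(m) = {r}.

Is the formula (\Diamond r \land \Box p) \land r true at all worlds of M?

No

Let φ = (\Diamond r \land \Box p) \land r. Evaluate φ at each world:
  u (successors {u, v, z}): φ is false.
  v (successors {u, t}): φ is false.
  w (successors {x, z, t}): φ is false.
  x (successors {u, x, t, m}): φ is false.
  y (successors {u, w, x, y, z}): φ is false.
  z (successors {u, w, z, m}): φ is false.
  t (successors {w, x, y, m}): φ is false.
  m (successors {y, t}): φ is false.
Detail at u (counterexample):
  At u: \Diamond r \land \Box p is false, r is true, so (\Diamond r \land \Box p) \land r is false.
    At u: \Diamond r is true, \Box p is false, so \Diamond r \land \Box p is false.
      At u: \Diamond r requires r at some successor in {u, v, z}.
        r holds at u, so \Diamond r is true at u.
      At u: \Box p requires p at every successor {u, v, z}.
        p fails at u, so \Box p is false at u.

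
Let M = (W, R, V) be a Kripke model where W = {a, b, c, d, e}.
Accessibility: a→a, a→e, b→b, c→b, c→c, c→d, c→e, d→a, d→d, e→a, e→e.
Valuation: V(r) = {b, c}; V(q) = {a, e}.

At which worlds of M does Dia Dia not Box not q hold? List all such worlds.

Recall that Box ψ holds at a world iff ψ holds at every accessible world, and Dia ψ holds iff ψ holds at some accessible world.
Let φ = Dia Dia not Box not q. Evaluate φ at each world:
  a (successors {a, e}): φ is true.
  b (successors {b}): φ is false.
  c (successors {b, c, d, e}): φ is true.
  d (successors {a, d}): φ is true.
  e (successors {a, e}): φ is true.
For instance, at d:
  At d: Dia Dia not Box not q requires Dia not Box not q at some successor in {a, d}.
    Dia not Box not q holds at a, so Dia Dia not Box not q is true at d.
      At a: Dia not Box not q requires not Box not q at some successor in {a, e}.
        not Box not q holds at a, so Dia not Box not q is true at a.
Satisfying worlds: {a, c, d, e}

a, c, d, e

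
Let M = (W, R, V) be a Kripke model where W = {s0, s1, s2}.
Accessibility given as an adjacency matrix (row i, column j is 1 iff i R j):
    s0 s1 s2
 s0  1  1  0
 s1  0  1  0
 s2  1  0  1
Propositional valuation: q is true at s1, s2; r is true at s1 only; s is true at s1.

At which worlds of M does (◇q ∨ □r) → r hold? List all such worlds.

Let φ = (◇q ∨ □r) → r. Evaluate φ at each world:
  s0 (successors {s0, s1}): φ is false.
  s1 (successors {s1}): φ is true.
  s2 (successors {s0, s2}): φ is false.
For instance, at s1:
  At s1: ◇q ∨ □r is true, r is true, so (◇q ∨ □r) → r is true.
    At s1: ◇q is true, □r is true, so ◇q ∨ □r is true.
      At s1: ◇q requires q at some successor in {s1}.
        q holds at s1, so ◇q is true at s1.
      At s1: □r requires r at every successor {s1}.
        At s1: r is true.
      So □r is true at s1.
Satisfying worlds: {s1}

s1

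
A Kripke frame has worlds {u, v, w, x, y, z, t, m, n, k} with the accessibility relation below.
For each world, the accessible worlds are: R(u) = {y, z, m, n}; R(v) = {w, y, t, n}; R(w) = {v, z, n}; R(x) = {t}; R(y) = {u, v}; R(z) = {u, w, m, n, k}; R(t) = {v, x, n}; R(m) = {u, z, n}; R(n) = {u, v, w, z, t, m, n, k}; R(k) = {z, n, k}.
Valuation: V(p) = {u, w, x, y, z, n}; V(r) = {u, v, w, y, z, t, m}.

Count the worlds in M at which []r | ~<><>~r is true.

Let φ = []r | ~<><>~r. Evaluate φ at each world:
  u (successors {y, z, m, n}): φ is false.
  v (successors {w, y, t, n}): φ is false.
  w (successors {v, z, n}): φ is false.
  x (successors {t}): φ is true.
  y (successors {u, v}): φ is true.
  z (successors {u, w, m, n, k}): φ is false.
  t (successors {v, x, n}): φ is false.
  m (successors {u, z, n}): φ is false.
  n (successors {u, v, w, z, t, m, n, k}): φ is false.
  k (successors {z, n, k}): φ is false.
For instance, at m:
  At m: []r is false, ~<><>~r is false, so []r | ~<><>~r is false.
    At m: []r requires r at every successor {u, z, n}.
      r fails at n, so []r is false at m.
    At m: <><>~r is true, so ~<><>~r is false.
      At m: <><>~r requires <>~r at some successor in {u, z, n}.
        <>~r holds at u, so <><>~r is true at m.
Satisfying worlds: {x, y}

2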